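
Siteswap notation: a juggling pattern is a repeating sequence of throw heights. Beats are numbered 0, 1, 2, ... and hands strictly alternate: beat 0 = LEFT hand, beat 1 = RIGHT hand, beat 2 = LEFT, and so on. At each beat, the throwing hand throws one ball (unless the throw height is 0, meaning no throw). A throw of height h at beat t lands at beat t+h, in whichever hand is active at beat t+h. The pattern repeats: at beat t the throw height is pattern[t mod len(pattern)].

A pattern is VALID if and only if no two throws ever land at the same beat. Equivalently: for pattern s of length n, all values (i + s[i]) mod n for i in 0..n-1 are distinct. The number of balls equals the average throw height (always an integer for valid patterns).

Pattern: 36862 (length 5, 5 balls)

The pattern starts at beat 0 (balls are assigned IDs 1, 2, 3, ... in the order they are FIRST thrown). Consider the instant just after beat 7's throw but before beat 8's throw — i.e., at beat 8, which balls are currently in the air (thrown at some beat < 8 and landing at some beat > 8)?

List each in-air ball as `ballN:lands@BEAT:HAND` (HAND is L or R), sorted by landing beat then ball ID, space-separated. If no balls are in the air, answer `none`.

Answer: ball1:lands@9:R ball3:lands@10:L ball4:lands@12:L ball2:lands@15:R

Derivation:
Beat 0 (L): throw ball1 h=3 -> lands@3:R; in-air after throw: [b1@3:R]
Beat 1 (R): throw ball2 h=6 -> lands@7:R; in-air after throw: [b1@3:R b2@7:R]
Beat 2 (L): throw ball3 h=8 -> lands@10:L; in-air after throw: [b1@3:R b2@7:R b3@10:L]
Beat 3 (R): throw ball1 h=6 -> lands@9:R; in-air after throw: [b2@7:R b1@9:R b3@10:L]
Beat 4 (L): throw ball4 h=2 -> lands@6:L; in-air after throw: [b4@6:L b2@7:R b1@9:R b3@10:L]
Beat 5 (R): throw ball5 h=3 -> lands@8:L; in-air after throw: [b4@6:L b2@7:R b5@8:L b1@9:R b3@10:L]
Beat 6 (L): throw ball4 h=6 -> lands@12:L; in-air after throw: [b2@7:R b5@8:L b1@9:R b3@10:L b4@12:L]
Beat 7 (R): throw ball2 h=8 -> lands@15:R; in-air after throw: [b5@8:L b1@9:R b3@10:L b4@12:L b2@15:R]
Beat 8 (L): throw ball5 h=6 -> lands@14:L; in-air after throw: [b1@9:R b3@10:L b4@12:L b5@14:L b2@15:R]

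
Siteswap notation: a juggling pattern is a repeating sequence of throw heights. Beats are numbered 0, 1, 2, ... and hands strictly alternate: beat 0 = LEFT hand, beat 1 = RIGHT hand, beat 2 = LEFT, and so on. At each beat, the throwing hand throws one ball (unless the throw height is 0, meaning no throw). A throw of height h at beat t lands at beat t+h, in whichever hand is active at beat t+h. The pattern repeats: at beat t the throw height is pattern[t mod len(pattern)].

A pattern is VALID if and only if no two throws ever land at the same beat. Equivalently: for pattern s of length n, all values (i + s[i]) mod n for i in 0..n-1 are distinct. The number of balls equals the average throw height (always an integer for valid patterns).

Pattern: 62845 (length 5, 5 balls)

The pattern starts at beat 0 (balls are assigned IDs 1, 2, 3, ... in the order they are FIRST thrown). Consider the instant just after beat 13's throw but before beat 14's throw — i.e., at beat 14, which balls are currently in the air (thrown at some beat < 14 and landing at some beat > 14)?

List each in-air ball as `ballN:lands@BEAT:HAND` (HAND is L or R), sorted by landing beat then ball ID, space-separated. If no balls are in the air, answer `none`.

Answer: ball2:lands@15:R ball3:lands@16:L ball5:lands@17:R ball1:lands@20:L

Derivation:
Beat 0 (L): throw ball1 h=6 -> lands@6:L; in-air after throw: [b1@6:L]
Beat 1 (R): throw ball2 h=2 -> lands@3:R; in-air after throw: [b2@3:R b1@6:L]
Beat 2 (L): throw ball3 h=8 -> lands@10:L; in-air after throw: [b2@3:R b1@6:L b3@10:L]
Beat 3 (R): throw ball2 h=4 -> lands@7:R; in-air after throw: [b1@6:L b2@7:R b3@10:L]
Beat 4 (L): throw ball4 h=5 -> lands@9:R; in-air after throw: [b1@6:L b2@7:R b4@9:R b3@10:L]
Beat 5 (R): throw ball5 h=6 -> lands@11:R; in-air after throw: [b1@6:L b2@7:R b4@9:R b3@10:L b5@11:R]
Beat 6 (L): throw ball1 h=2 -> lands@8:L; in-air after throw: [b2@7:R b1@8:L b4@9:R b3@10:L b5@11:R]
Beat 7 (R): throw ball2 h=8 -> lands@15:R; in-air after throw: [b1@8:L b4@9:R b3@10:L b5@11:R b2@15:R]
Beat 8 (L): throw ball1 h=4 -> lands@12:L; in-air after throw: [b4@9:R b3@10:L b5@11:R b1@12:L b2@15:R]
Beat 9 (R): throw ball4 h=5 -> lands@14:L; in-air after throw: [b3@10:L b5@11:R b1@12:L b4@14:L b2@15:R]
Beat 10 (L): throw ball3 h=6 -> lands@16:L; in-air after throw: [b5@11:R b1@12:L b4@14:L b2@15:R b3@16:L]
Beat 11 (R): throw ball5 h=2 -> lands@13:R; in-air after throw: [b1@12:L b5@13:R b4@14:L b2@15:R b3@16:L]
Beat 12 (L): throw ball1 h=8 -> lands@20:L; in-air after throw: [b5@13:R b4@14:L b2@15:R b3@16:L b1@20:L]
Beat 13 (R): throw ball5 h=4 -> lands@17:R; in-air after throw: [b4@14:L b2@15:R b3@16:L b5@17:R b1@20:L]
Beat 14 (L): throw ball4 h=5 -> lands@19:R; in-air after throw: [b2@15:R b3@16:L b5@17:R b4@19:R b1@20:L]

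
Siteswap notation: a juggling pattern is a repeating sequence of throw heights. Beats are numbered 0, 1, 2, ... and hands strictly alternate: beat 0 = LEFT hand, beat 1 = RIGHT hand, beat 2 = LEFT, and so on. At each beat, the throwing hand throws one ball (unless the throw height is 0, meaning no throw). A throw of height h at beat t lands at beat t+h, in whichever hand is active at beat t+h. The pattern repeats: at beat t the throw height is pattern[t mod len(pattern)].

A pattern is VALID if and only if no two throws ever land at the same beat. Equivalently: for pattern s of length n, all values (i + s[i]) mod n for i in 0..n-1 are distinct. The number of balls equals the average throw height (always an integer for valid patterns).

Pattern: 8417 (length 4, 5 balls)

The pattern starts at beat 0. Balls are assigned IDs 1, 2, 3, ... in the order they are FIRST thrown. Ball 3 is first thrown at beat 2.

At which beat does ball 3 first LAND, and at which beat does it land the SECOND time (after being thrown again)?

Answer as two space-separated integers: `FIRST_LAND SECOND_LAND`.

Answer: 3 10

Derivation:
Beat 0 (L): throw ball1 h=8 -> lands@8:L; in-air after throw: [b1@8:L]
Beat 1 (R): throw ball2 h=4 -> lands@5:R; in-air after throw: [b2@5:R b1@8:L]
Beat 2 (L): throw ball3 h=1 -> lands@3:R; in-air after throw: [b3@3:R b2@5:R b1@8:L]
Beat 3 (R): throw ball3 h=7 -> lands@10:L; in-air after throw: [b2@5:R b1@8:L b3@10:L]
Beat 4 (L): throw ball4 h=8 -> lands@12:L; in-air after throw: [b2@5:R b1@8:L b3@10:L b4@12:L]
Beat 5 (R): throw ball2 h=4 -> lands@9:R; in-air after throw: [b1@8:L b2@9:R b3@10:L b4@12:L]
Beat 6 (L): throw ball5 h=1 -> lands@7:R; in-air after throw: [b5@7:R b1@8:L b2@9:R b3@10:L b4@12:L]
Beat 7 (R): throw ball5 h=7 -> lands@14:L; in-air after throw: [b1@8:L b2@9:R b3@10:L b4@12:L b5@14:L]
Beat 8 (L): throw ball1 h=8 -> lands@16:L; in-air after throw: [b2@9:R b3@10:L b4@12:L b5@14:L b1@16:L]
Beat 9 (R): throw ball2 h=4 -> lands@13:R; in-air after throw: [b3@10:L b4@12:L b2@13:R b5@14:L b1@16:L]
Beat 10 (L): throw ball3 h=1 -> lands@11:R; in-air after throw: [b3@11:R b4@12:L b2@13:R b5@14:L b1@16:L]
Ball 3: thrown@2 h=1 -> first land @3; rethrown@3 h=7 -> second land @10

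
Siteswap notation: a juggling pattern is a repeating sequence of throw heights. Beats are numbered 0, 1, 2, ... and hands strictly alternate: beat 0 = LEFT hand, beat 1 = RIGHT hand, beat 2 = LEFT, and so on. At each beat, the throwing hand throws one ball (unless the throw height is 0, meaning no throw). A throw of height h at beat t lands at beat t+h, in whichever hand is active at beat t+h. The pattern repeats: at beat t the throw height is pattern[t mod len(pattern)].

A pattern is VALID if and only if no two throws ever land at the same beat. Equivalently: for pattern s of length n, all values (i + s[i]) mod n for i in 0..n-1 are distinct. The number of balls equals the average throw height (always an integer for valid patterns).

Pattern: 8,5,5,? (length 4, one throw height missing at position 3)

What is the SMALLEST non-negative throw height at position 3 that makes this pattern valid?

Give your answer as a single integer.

i=0: (0 + 8) mod 4 = 0
i=1: (1 + 5) mod 4 = 2
i=2: (2 + 5) mod 4 = 3
i=3: s[i]=? (unknown)
Known residues: [0, 2, 3]; need a permutation of 0..3, so missing residue r = 1
Need (3 + s) mod 4 = 1; smallest s = (1 - 3) mod 4 = 2

Answer: 2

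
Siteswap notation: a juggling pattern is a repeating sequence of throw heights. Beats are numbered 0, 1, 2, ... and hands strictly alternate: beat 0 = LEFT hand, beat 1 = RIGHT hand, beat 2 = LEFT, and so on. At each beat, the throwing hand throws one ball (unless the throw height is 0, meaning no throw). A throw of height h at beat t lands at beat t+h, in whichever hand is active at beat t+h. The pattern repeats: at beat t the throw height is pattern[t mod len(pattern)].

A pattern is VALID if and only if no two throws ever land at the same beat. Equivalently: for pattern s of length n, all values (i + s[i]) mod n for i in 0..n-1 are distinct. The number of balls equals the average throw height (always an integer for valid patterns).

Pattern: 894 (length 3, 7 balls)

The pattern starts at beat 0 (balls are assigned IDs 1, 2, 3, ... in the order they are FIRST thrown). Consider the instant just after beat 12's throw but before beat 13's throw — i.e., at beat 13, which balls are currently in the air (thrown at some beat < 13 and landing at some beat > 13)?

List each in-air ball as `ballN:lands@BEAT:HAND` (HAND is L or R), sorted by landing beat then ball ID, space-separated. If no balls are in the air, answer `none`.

Beat 0 (L): throw ball1 h=8 -> lands@8:L; in-air after throw: [b1@8:L]
Beat 1 (R): throw ball2 h=9 -> lands@10:L; in-air after throw: [b1@8:L b2@10:L]
Beat 2 (L): throw ball3 h=4 -> lands@6:L; in-air after throw: [b3@6:L b1@8:L b2@10:L]
Beat 3 (R): throw ball4 h=8 -> lands@11:R; in-air after throw: [b3@6:L b1@8:L b2@10:L b4@11:R]
Beat 4 (L): throw ball5 h=9 -> lands@13:R; in-air after throw: [b3@6:L b1@8:L b2@10:L b4@11:R b5@13:R]
Beat 5 (R): throw ball6 h=4 -> lands@9:R; in-air after throw: [b3@6:L b1@8:L b6@9:R b2@10:L b4@11:R b5@13:R]
Beat 6 (L): throw ball3 h=8 -> lands@14:L; in-air after throw: [b1@8:L b6@9:R b2@10:L b4@11:R b5@13:R b3@14:L]
Beat 7 (R): throw ball7 h=9 -> lands@16:L; in-air after throw: [b1@8:L b6@9:R b2@10:L b4@11:R b5@13:R b3@14:L b7@16:L]
Beat 8 (L): throw ball1 h=4 -> lands@12:L; in-air after throw: [b6@9:R b2@10:L b4@11:R b1@12:L b5@13:R b3@14:L b7@16:L]
Beat 9 (R): throw ball6 h=8 -> lands@17:R; in-air after throw: [b2@10:L b4@11:R b1@12:L b5@13:R b3@14:L b7@16:L b6@17:R]
Beat 10 (L): throw ball2 h=9 -> lands@19:R; in-air after throw: [b4@11:R b1@12:L b5@13:R b3@14:L b7@16:L b6@17:R b2@19:R]
Beat 11 (R): throw ball4 h=4 -> lands@15:R; in-air after throw: [b1@12:L b5@13:R b3@14:L b4@15:R b7@16:L b6@17:R b2@19:R]
Beat 12 (L): throw ball1 h=8 -> lands@20:L; in-air after throw: [b5@13:R b3@14:L b4@15:R b7@16:L b6@17:R b2@19:R b1@20:L]
Beat 13 (R): throw ball5 h=9 -> lands@22:L; in-air after throw: [b3@14:L b4@15:R b7@16:L b6@17:R b2@19:R b1@20:L b5@22:L]

Answer: ball3:lands@14:L ball4:lands@15:R ball7:lands@16:L ball6:lands@17:R ball2:lands@19:R ball1:lands@20:L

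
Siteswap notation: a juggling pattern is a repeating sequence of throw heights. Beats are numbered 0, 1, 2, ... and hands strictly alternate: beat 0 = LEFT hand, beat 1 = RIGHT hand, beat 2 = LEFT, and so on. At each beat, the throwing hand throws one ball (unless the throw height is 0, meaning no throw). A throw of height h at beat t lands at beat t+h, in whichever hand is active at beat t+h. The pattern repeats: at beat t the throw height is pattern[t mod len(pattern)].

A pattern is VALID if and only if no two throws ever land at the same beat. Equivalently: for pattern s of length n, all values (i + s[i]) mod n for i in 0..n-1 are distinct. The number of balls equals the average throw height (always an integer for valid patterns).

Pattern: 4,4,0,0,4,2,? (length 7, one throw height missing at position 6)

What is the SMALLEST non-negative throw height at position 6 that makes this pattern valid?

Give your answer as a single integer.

i=0: (0 + 4) mod 7 = 4
i=1: (1 + 4) mod 7 = 5
i=2: (2 + 0) mod 7 = 2
i=3: (3 + 0) mod 7 = 3
i=4: (4 + 4) mod 7 = 1
i=5: (5 + 2) mod 7 = 0
i=6: s[i]=? (unknown)
Known residues: [0, 1, 2, 3, 4, 5]; need a permutation of 0..6, so missing residue r = 6
Need (6 + s) mod 7 = 6; smallest s = (6 - 6) mod 7 = 0

Answer: 0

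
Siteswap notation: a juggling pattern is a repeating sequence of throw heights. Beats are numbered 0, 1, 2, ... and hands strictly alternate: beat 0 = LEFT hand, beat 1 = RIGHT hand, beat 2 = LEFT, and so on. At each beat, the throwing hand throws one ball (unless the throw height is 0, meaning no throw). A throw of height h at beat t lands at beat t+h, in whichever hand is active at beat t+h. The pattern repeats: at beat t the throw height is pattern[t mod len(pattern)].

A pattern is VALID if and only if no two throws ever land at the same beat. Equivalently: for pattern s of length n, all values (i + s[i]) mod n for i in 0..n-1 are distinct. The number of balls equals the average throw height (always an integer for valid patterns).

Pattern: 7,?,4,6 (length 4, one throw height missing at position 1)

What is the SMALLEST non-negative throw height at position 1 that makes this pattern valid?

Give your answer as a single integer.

i=0: (0 + 7) mod 4 = 3
i=1: s[i]=? (unknown)
i=2: (2 + 4) mod 4 = 2
i=3: (3 + 6) mod 4 = 1
Known residues: [1, 2, 3]; need a permutation of 0..3, so missing residue r = 0
Need (1 + s) mod 4 = 0; smallest s = (0 - 1) mod 4 = 3

Answer: 3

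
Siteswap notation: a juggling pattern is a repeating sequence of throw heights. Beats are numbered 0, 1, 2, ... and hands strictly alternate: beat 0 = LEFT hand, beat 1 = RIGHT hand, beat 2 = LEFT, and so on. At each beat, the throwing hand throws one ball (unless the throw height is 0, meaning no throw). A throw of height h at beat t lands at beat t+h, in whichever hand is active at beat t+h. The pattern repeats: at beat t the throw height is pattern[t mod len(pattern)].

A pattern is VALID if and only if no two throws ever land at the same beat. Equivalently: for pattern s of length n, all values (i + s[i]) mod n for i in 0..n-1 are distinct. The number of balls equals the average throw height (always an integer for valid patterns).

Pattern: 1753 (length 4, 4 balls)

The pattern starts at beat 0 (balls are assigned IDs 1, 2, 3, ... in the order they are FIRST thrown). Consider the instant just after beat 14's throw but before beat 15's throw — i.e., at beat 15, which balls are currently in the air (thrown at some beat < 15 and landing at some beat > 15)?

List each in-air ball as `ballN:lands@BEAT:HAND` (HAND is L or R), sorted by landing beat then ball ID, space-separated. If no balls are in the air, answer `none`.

Beat 0 (L): throw ball1 h=1 -> lands@1:R; in-air after throw: [b1@1:R]
Beat 1 (R): throw ball1 h=7 -> lands@8:L; in-air after throw: [b1@8:L]
Beat 2 (L): throw ball2 h=5 -> lands@7:R; in-air after throw: [b2@7:R b1@8:L]
Beat 3 (R): throw ball3 h=3 -> lands@6:L; in-air after throw: [b3@6:L b2@7:R b1@8:L]
Beat 4 (L): throw ball4 h=1 -> lands@5:R; in-air after throw: [b4@5:R b3@6:L b2@7:R b1@8:L]
Beat 5 (R): throw ball4 h=7 -> lands@12:L; in-air after throw: [b3@6:L b2@7:R b1@8:L b4@12:L]
Beat 6 (L): throw ball3 h=5 -> lands@11:R; in-air after throw: [b2@7:R b1@8:L b3@11:R b4@12:L]
Beat 7 (R): throw ball2 h=3 -> lands@10:L; in-air after throw: [b1@8:L b2@10:L b3@11:R b4@12:L]
Beat 8 (L): throw ball1 h=1 -> lands@9:R; in-air after throw: [b1@9:R b2@10:L b3@11:R b4@12:L]
Beat 9 (R): throw ball1 h=7 -> lands@16:L; in-air after throw: [b2@10:L b3@11:R b4@12:L b1@16:L]
Beat 10 (L): throw ball2 h=5 -> lands@15:R; in-air after throw: [b3@11:R b4@12:L b2@15:R b1@16:L]
Beat 11 (R): throw ball3 h=3 -> lands@14:L; in-air after throw: [b4@12:L b3@14:L b2@15:R b1@16:L]
Beat 12 (L): throw ball4 h=1 -> lands@13:R; in-air after throw: [b4@13:R b3@14:L b2@15:R b1@16:L]
Beat 13 (R): throw ball4 h=7 -> lands@20:L; in-air after throw: [b3@14:L b2@15:R b1@16:L b4@20:L]
Beat 14 (L): throw ball3 h=5 -> lands@19:R; in-air after throw: [b2@15:R b1@16:L b3@19:R b4@20:L]
Beat 15 (R): throw ball2 h=3 -> lands@18:L; in-air after throw: [b1@16:L b2@18:L b3@19:R b4@20:L]

Answer: ball1:lands@16:L ball3:lands@19:R ball4:lands@20:L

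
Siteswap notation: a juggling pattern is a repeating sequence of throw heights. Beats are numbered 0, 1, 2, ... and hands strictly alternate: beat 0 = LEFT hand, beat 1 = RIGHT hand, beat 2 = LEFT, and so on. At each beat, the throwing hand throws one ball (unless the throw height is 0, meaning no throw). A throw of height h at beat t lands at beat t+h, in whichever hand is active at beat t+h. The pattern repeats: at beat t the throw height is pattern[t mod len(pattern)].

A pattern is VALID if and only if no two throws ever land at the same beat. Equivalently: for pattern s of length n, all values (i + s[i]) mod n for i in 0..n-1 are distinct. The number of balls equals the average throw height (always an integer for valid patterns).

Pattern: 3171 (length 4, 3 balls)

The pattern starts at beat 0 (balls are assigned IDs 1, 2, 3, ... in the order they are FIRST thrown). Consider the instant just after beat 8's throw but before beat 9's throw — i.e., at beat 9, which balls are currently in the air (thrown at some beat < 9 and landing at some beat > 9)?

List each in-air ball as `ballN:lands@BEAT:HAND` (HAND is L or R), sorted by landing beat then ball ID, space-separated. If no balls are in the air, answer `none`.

Beat 0 (L): throw ball1 h=3 -> lands@3:R; in-air after throw: [b1@3:R]
Beat 1 (R): throw ball2 h=1 -> lands@2:L; in-air after throw: [b2@2:L b1@3:R]
Beat 2 (L): throw ball2 h=7 -> lands@9:R; in-air after throw: [b1@3:R b2@9:R]
Beat 3 (R): throw ball1 h=1 -> lands@4:L; in-air after throw: [b1@4:L b2@9:R]
Beat 4 (L): throw ball1 h=3 -> lands@7:R; in-air after throw: [b1@7:R b2@9:R]
Beat 5 (R): throw ball3 h=1 -> lands@6:L; in-air after throw: [b3@6:L b1@7:R b2@9:R]
Beat 6 (L): throw ball3 h=7 -> lands@13:R; in-air after throw: [b1@7:R b2@9:R b3@13:R]
Beat 7 (R): throw ball1 h=1 -> lands@8:L; in-air after throw: [b1@8:L b2@9:R b3@13:R]
Beat 8 (L): throw ball1 h=3 -> lands@11:R; in-air after throw: [b2@9:R b1@11:R b3@13:R]
Beat 9 (R): throw ball2 h=1 -> lands@10:L; in-air after throw: [b2@10:L b1@11:R b3@13:R]

Answer: ball1:lands@11:R ball3:lands@13:R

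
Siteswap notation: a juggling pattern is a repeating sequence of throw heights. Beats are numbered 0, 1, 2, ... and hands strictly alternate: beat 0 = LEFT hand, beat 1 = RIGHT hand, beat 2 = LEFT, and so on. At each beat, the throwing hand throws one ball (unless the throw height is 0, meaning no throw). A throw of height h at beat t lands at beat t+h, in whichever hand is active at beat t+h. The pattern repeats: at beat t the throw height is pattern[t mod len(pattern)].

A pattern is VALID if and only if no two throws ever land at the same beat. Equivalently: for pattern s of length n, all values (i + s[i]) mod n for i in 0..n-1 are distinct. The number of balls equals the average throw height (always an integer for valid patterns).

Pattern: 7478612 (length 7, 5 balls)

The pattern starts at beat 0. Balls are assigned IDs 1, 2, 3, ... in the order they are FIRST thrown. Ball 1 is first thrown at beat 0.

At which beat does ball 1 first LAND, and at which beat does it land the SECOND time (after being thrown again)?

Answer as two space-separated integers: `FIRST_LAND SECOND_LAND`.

Answer: 7 14

Derivation:
Beat 0 (L): throw ball1 h=7 -> lands@7:R; in-air after throw: [b1@7:R]
Beat 1 (R): throw ball2 h=4 -> lands@5:R; in-air after throw: [b2@5:R b1@7:R]
Beat 2 (L): throw ball3 h=7 -> lands@9:R; in-air after throw: [b2@5:R b1@7:R b3@9:R]
Beat 3 (R): throw ball4 h=8 -> lands@11:R; in-air after throw: [b2@5:R b1@7:R b3@9:R b4@11:R]
Beat 4 (L): throw ball5 h=6 -> lands@10:L; in-air after throw: [b2@5:R b1@7:R b3@9:R b5@10:L b4@11:R]
Beat 5 (R): throw ball2 h=1 -> lands@6:L; in-air after throw: [b2@6:L b1@7:R b3@9:R b5@10:L b4@11:R]
Beat 6 (L): throw ball2 h=2 -> lands@8:L; in-air after throw: [b1@7:R b2@8:L b3@9:R b5@10:L b4@11:R]
Beat 7 (R): throw ball1 h=7 -> lands@14:L; in-air after throw: [b2@8:L b3@9:R b5@10:L b4@11:R b1@14:L]
Beat 8 (L): throw ball2 h=4 -> lands@12:L; in-air after throw: [b3@9:R b5@10:L b4@11:R b2@12:L b1@14:L]
Beat 9 (R): throw ball3 h=7 -> lands@16:L; in-air after throw: [b5@10:L b4@11:R b2@12:L b1@14:L b3@16:L]
Beat 10 (L): throw ball5 h=8 -> lands@18:L; in-air after throw: [b4@11:R b2@12:L b1@14:L b3@16:L b5@18:L]
Beat 11 (R): throw ball4 h=6 -> lands@17:R; in-air after throw: [b2@12:L b1@14:L b3@16:L b4@17:R b5@18:L]
Beat 12 (L): throw ball2 h=1 -> lands@13:R; in-air after throw: [b2@13:R b1@14:L b3@16:L b4@17:R b5@18:L]
Beat 13 (R): throw ball2 h=2 -> lands@15:R; in-air after throw: [b1@14:L b2@15:R b3@16:L b4@17:R b5@18:L]
Beat 14 (L): throw ball1 h=7 -> lands@21:R; in-air after throw: [b2@15:R b3@16:L b4@17:R b5@18:L b1@21:R]
Ball 1: thrown@0 h=7 -> first land @7; rethrown@7 h=7 -> second land @14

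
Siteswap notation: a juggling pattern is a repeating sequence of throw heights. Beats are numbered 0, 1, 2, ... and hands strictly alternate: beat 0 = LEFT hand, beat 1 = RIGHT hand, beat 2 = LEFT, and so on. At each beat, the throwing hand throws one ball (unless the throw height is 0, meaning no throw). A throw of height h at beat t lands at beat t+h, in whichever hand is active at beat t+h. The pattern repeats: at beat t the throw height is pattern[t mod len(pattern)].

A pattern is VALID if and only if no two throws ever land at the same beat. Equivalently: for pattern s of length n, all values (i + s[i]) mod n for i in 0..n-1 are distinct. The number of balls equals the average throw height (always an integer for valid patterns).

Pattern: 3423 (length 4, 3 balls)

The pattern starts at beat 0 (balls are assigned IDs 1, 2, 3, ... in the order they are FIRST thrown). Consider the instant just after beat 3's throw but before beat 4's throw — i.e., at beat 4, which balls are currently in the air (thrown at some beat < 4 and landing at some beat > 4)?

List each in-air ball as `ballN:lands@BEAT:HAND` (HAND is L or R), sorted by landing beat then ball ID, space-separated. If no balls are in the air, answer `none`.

Beat 0 (L): throw ball1 h=3 -> lands@3:R; in-air after throw: [b1@3:R]
Beat 1 (R): throw ball2 h=4 -> lands@5:R; in-air after throw: [b1@3:R b2@5:R]
Beat 2 (L): throw ball3 h=2 -> lands@4:L; in-air after throw: [b1@3:R b3@4:L b2@5:R]
Beat 3 (R): throw ball1 h=3 -> lands@6:L; in-air after throw: [b3@4:L b2@5:R b1@6:L]
Beat 4 (L): throw ball3 h=3 -> lands@7:R; in-air after throw: [b2@5:R b1@6:L b3@7:R]

Answer: ball2:lands@5:R ball1:lands@6:L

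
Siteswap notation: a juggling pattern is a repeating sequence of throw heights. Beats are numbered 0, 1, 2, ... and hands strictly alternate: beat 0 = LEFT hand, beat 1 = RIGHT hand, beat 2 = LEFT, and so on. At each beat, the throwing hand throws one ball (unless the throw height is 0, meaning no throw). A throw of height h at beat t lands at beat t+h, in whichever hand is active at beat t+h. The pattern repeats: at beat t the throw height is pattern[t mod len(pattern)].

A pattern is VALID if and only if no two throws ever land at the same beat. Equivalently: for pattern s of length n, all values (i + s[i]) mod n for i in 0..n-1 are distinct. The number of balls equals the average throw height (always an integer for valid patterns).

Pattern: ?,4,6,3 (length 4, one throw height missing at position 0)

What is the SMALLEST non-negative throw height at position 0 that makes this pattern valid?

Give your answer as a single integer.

Answer: 3

Derivation:
i=0: s[i]=? (unknown)
i=1: (1 + 4) mod 4 = 1
i=2: (2 + 6) mod 4 = 0
i=3: (3 + 3) mod 4 = 2
Known residues: [0, 1, 2]; need a permutation of 0..3, so missing residue r = 3
Need (0 + s) mod 4 = 3; smallest s = (3 - 0) mod 4 = 3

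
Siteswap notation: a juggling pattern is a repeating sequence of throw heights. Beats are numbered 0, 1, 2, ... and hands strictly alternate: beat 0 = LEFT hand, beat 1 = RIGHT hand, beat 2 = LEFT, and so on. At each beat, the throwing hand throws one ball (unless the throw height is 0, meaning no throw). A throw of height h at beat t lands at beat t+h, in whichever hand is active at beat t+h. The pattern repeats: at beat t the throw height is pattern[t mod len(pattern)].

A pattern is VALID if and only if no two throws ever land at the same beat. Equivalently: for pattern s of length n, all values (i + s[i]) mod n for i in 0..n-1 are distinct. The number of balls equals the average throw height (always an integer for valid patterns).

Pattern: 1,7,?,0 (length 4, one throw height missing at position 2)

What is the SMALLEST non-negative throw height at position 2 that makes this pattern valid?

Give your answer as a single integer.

i=0: (0 + 1) mod 4 = 1
i=1: (1 + 7) mod 4 = 0
i=2: s[i]=? (unknown)
i=3: (3 + 0) mod 4 = 3
Known residues: [0, 1, 3]; need a permutation of 0..3, so missing residue r = 2
Need (2 + s) mod 4 = 2; smallest s = (2 - 2) mod 4 = 0

Answer: 0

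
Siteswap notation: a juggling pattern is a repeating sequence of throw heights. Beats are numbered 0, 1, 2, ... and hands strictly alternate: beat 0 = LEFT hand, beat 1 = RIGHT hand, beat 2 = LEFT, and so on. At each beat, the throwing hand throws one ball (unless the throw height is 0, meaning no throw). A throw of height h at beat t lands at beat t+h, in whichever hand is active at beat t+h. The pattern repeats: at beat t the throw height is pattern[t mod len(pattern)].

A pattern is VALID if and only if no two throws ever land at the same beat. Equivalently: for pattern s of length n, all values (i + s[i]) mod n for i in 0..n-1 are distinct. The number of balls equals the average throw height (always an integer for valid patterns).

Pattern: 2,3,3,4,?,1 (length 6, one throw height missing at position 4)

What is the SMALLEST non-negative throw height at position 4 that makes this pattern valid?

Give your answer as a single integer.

i=0: (0 + 2) mod 6 = 2
i=1: (1 + 3) mod 6 = 4
i=2: (2 + 3) mod 6 = 5
i=3: (3 + 4) mod 6 = 1
i=4: s[i]=? (unknown)
i=5: (5 + 1) mod 6 = 0
Known residues: [0, 1, 2, 4, 5]; need a permutation of 0..5, so missing residue r = 3
Need (4 + s) mod 6 = 3; smallest s = (3 - 4) mod 6 = 5

Answer: 5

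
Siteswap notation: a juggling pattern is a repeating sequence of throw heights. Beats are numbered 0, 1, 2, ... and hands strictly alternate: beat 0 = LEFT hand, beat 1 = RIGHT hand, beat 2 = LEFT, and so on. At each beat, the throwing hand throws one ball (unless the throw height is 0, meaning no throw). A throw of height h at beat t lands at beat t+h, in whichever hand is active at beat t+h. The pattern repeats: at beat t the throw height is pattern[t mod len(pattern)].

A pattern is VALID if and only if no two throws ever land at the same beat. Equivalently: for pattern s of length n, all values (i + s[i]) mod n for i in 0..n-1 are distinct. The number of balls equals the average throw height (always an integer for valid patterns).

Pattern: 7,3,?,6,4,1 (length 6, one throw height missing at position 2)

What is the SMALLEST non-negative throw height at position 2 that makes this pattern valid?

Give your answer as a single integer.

Answer: 3

Derivation:
i=0: (0 + 7) mod 6 = 1
i=1: (1 + 3) mod 6 = 4
i=2: s[i]=? (unknown)
i=3: (3 + 6) mod 6 = 3
i=4: (4 + 4) mod 6 = 2
i=5: (5 + 1) mod 6 = 0
Known residues: [0, 1, 2, 3, 4]; need a permutation of 0..5, so missing residue r = 5
Need (2 + s) mod 6 = 5; smallest s = (5 - 2) mod 6 = 3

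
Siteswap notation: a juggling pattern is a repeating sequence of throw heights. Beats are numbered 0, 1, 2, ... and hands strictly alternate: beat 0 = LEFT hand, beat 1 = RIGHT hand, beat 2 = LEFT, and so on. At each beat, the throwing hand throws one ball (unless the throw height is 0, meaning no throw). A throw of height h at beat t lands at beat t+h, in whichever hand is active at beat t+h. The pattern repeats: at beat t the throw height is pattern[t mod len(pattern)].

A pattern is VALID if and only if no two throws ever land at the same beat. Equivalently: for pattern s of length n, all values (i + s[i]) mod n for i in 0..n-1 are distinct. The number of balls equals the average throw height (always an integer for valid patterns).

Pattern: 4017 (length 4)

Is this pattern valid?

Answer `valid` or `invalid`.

Answer: valid

Derivation:
i=0: (i + s[i]) mod n = (0 + 4) mod 4 = 0
i=1: (i + s[i]) mod n = (1 + 0) mod 4 = 1
i=2: (i + s[i]) mod n = (2 + 1) mod 4 = 3
i=3: (i + s[i]) mod n = (3 + 7) mod 4 = 2
Residues: [0, 1, 3, 2], distinct: True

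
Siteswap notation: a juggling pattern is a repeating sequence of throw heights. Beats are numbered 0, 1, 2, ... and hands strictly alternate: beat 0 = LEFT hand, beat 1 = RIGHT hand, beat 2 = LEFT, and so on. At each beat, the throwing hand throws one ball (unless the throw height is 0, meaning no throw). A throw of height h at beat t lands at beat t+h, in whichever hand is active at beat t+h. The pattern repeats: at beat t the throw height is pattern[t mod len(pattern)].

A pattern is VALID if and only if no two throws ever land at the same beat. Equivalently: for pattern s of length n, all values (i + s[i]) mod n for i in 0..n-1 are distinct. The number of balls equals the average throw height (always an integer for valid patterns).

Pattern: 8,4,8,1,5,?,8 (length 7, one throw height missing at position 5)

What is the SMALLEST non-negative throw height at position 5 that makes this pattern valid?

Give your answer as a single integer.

Answer: 1

Derivation:
i=0: (0 + 8) mod 7 = 1
i=1: (1 + 4) mod 7 = 5
i=2: (2 + 8) mod 7 = 3
i=3: (3 + 1) mod 7 = 4
i=4: (4 + 5) mod 7 = 2
i=5: s[i]=? (unknown)
i=6: (6 + 8) mod 7 = 0
Known residues: [0, 1, 2, 3, 4, 5]; need a permutation of 0..6, so missing residue r = 6
Need (5 + s) mod 7 = 6; smallest s = (6 - 5) mod 7 = 1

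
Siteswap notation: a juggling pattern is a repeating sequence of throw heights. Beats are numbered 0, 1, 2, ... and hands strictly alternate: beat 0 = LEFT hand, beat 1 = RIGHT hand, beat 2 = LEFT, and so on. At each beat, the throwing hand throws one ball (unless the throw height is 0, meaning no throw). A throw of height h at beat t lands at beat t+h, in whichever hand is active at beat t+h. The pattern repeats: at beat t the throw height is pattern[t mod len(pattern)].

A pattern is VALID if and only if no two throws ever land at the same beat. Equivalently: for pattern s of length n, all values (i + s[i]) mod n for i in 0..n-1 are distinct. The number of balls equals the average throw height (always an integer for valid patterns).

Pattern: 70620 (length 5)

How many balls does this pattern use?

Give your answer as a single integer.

Answer: 3

Derivation:
Pattern = [7, 0, 6, 2, 0], length n = 5
  position 0: throw height = 7, running sum = 7
  position 1: throw height = 0, running sum = 7
  position 2: throw height = 6, running sum = 13
  position 3: throw height = 2, running sum = 15
  position 4: throw height = 0, running sum = 15
Total sum = 15; balls = sum / n = 15 / 5 = 3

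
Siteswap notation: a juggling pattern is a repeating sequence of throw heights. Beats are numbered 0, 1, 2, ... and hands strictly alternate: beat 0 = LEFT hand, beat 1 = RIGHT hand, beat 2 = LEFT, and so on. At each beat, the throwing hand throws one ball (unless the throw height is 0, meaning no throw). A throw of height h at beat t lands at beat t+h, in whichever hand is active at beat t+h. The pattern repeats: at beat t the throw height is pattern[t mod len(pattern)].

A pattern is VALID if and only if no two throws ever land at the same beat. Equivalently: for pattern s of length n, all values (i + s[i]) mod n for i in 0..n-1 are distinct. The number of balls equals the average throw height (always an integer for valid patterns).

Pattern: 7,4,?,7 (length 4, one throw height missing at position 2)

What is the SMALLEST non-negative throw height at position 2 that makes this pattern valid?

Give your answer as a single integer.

Answer: 2

Derivation:
i=0: (0 + 7) mod 4 = 3
i=1: (1 + 4) mod 4 = 1
i=2: s[i]=? (unknown)
i=3: (3 + 7) mod 4 = 2
Known residues: [1, 2, 3]; need a permutation of 0..3, so missing residue r = 0
Need (2 + s) mod 4 = 0; smallest s = (0 - 2) mod 4 = 2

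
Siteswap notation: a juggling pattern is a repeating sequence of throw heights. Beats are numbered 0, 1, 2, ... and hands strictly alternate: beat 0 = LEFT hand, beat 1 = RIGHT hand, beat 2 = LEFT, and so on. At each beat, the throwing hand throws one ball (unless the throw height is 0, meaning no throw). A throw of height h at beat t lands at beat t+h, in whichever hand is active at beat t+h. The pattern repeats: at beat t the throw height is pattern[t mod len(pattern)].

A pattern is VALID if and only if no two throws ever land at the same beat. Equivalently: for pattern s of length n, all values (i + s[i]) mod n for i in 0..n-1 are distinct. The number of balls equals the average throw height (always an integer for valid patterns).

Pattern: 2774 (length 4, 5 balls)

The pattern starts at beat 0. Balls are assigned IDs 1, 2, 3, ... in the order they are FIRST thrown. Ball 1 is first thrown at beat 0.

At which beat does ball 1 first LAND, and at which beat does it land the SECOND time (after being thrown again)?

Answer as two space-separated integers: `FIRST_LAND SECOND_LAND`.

Answer: 2 9

Derivation:
Beat 0 (L): throw ball1 h=2 -> lands@2:L; in-air after throw: [b1@2:L]
Beat 1 (R): throw ball2 h=7 -> lands@8:L; in-air after throw: [b1@2:L b2@8:L]
Beat 2 (L): throw ball1 h=7 -> lands@9:R; in-air after throw: [b2@8:L b1@9:R]
Beat 3 (R): throw ball3 h=4 -> lands@7:R; in-air after throw: [b3@7:R b2@8:L b1@9:R]
Beat 4 (L): throw ball4 h=2 -> lands@6:L; in-air after throw: [b4@6:L b3@7:R b2@8:L b1@9:R]
Beat 5 (R): throw ball5 h=7 -> lands@12:L; in-air after throw: [b4@6:L b3@7:R b2@8:L b1@9:R b5@12:L]
Beat 6 (L): throw ball4 h=7 -> lands@13:R; in-air after throw: [b3@7:R b2@8:L b1@9:R b5@12:L b4@13:R]
Beat 7 (R): throw ball3 h=4 -> lands@11:R; in-air after throw: [b2@8:L b1@9:R b3@11:R b5@12:L b4@13:R]
Beat 8 (L): throw ball2 h=2 -> lands@10:L; in-air after throw: [b1@9:R b2@10:L b3@11:R b5@12:L b4@13:R]
Beat 9 (R): throw ball1 h=7 -> lands@16:L; in-air after throw: [b2@10:L b3@11:R b5@12:L b4@13:R b1@16:L]
Ball 1: thrown@0 h=2 -> first land @2; rethrown@2 h=7 -> second land @9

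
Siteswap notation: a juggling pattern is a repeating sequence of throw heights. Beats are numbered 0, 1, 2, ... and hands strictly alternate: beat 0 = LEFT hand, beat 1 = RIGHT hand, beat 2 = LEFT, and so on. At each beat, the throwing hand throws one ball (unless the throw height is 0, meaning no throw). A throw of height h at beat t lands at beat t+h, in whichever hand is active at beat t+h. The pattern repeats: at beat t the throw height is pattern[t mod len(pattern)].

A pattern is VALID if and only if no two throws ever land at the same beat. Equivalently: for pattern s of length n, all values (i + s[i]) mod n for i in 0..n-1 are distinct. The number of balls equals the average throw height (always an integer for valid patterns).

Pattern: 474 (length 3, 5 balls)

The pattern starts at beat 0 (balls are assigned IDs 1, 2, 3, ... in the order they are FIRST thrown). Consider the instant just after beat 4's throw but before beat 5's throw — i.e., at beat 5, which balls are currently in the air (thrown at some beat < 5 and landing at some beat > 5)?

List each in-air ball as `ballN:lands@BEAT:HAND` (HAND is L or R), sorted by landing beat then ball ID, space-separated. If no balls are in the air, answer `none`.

Beat 0 (L): throw ball1 h=4 -> lands@4:L; in-air after throw: [b1@4:L]
Beat 1 (R): throw ball2 h=7 -> lands@8:L; in-air after throw: [b1@4:L b2@8:L]
Beat 2 (L): throw ball3 h=4 -> lands@6:L; in-air after throw: [b1@4:L b3@6:L b2@8:L]
Beat 3 (R): throw ball4 h=4 -> lands@7:R; in-air after throw: [b1@4:L b3@6:L b4@7:R b2@8:L]
Beat 4 (L): throw ball1 h=7 -> lands@11:R; in-air after throw: [b3@6:L b4@7:R b2@8:L b1@11:R]
Beat 5 (R): throw ball5 h=4 -> lands@9:R; in-air after throw: [b3@6:L b4@7:R b2@8:L b5@9:R b1@11:R]

Answer: ball3:lands@6:L ball4:lands@7:R ball2:lands@8:L ball1:lands@11:R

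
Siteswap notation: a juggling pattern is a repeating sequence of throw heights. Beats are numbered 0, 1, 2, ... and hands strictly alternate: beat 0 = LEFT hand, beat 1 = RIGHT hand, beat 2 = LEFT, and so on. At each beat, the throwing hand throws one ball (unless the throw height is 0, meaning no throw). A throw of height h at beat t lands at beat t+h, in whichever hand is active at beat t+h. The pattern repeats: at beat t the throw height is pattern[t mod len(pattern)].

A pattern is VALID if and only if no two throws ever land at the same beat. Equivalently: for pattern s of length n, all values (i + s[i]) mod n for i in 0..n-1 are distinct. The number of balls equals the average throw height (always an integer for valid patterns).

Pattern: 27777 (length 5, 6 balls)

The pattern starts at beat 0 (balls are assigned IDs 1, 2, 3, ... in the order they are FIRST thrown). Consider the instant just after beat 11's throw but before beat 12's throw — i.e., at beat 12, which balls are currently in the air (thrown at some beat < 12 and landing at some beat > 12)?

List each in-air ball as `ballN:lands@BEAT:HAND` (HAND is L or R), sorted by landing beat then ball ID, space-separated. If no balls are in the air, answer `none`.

Answer: ball6:lands@13:R ball5:lands@14:L ball2:lands@15:R ball1:lands@16:L ball4:lands@18:L

Derivation:
Beat 0 (L): throw ball1 h=2 -> lands@2:L; in-air after throw: [b1@2:L]
Beat 1 (R): throw ball2 h=7 -> lands@8:L; in-air after throw: [b1@2:L b2@8:L]
Beat 2 (L): throw ball1 h=7 -> lands@9:R; in-air after throw: [b2@8:L b1@9:R]
Beat 3 (R): throw ball3 h=7 -> lands@10:L; in-air after throw: [b2@8:L b1@9:R b3@10:L]
Beat 4 (L): throw ball4 h=7 -> lands@11:R; in-air after throw: [b2@8:L b1@9:R b3@10:L b4@11:R]
Beat 5 (R): throw ball5 h=2 -> lands@7:R; in-air after throw: [b5@7:R b2@8:L b1@9:R b3@10:L b4@11:R]
Beat 6 (L): throw ball6 h=7 -> lands@13:R; in-air after throw: [b5@7:R b2@8:L b1@9:R b3@10:L b4@11:R b6@13:R]
Beat 7 (R): throw ball5 h=7 -> lands@14:L; in-air after throw: [b2@8:L b1@9:R b3@10:L b4@11:R b6@13:R b5@14:L]
Beat 8 (L): throw ball2 h=7 -> lands@15:R; in-air after throw: [b1@9:R b3@10:L b4@11:R b6@13:R b5@14:L b2@15:R]
Beat 9 (R): throw ball1 h=7 -> lands@16:L; in-air after throw: [b3@10:L b4@11:R b6@13:R b5@14:L b2@15:R b1@16:L]
Beat 10 (L): throw ball3 h=2 -> lands@12:L; in-air after throw: [b4@11:R b3@12:L b6@13:R b5@14:L b2@15:R b1@16:L]
Beat 11 (R): throw ball4 h=7 -> lands@18:L; in-air after throw: [b3@12:L b6@13:R b5@14:L b2@15:R b1@16:L b4@18:L]
Beat 12 (L): throw ball3 h=7 -> lands@19:R; in-air after throw: [b6@13:R b5@14:L b2@15:R b1@16:L b4@18:L b3@19:R]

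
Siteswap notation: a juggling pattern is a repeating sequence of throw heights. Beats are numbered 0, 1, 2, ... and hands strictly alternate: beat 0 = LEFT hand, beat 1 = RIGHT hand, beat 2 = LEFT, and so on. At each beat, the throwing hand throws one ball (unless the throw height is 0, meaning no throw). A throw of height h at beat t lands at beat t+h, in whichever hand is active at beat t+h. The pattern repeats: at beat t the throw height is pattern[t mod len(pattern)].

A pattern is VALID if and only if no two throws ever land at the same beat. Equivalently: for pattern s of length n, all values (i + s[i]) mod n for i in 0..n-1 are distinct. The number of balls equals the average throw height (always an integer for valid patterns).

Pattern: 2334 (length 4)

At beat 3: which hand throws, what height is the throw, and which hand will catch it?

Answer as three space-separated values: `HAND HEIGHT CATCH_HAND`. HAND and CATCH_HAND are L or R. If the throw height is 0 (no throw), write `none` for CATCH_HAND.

Answer: R 4 R

Derivation:
Beat 3: 3 mod 2 = 1, so hand = R
Throw height = pattern[3 mod 4] = pattern[3] = 4
Lands at beat 3+4=7, 7 mod 2 = 1, so catch hand = R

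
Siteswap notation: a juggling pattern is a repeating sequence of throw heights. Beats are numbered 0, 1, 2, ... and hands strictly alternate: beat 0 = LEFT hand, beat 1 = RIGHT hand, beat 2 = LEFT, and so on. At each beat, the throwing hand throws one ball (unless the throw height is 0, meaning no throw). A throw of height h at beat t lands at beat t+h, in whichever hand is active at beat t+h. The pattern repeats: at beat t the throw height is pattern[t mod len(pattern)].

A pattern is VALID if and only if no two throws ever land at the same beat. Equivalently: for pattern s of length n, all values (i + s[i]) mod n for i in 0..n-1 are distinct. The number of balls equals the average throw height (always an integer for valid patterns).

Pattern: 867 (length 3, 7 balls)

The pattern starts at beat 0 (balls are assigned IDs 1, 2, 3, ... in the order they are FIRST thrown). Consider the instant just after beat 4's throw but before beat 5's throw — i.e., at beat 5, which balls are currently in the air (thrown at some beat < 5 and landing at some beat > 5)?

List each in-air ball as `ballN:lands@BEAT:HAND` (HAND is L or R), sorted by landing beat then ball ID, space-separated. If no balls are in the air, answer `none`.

Answer: ball2:lands@7:R ball1:lands@8:L ball3:lands@9:R ball5:lands@10:L ball4:lands@11:R

Derivation:
Beat 0 (L): throw ball1 h=8 -> lands@8:L; in-air after throw: [b1@8:L]
Beat 1 (R): throw ball2 h=6 -> lands@7:R; in-air after throw: [b2@7:R b1@8:L]
Beat 2 (L): throw ball3 h=7 -> lands@9:R; in-air after throw: [b2@7:R b1@8:L b3@9:R]
Beat 3 (R): throw ball4 h=8 -> lands@11:R; in-air after throw: [b2@7:R b1@8:L b3@9:R b4@11:R]
Beat 4 (L): throw ball5 h=6 -> lands@10:L; in-air after throw: [b2@7:R b1@8:L b3@9:R b5@10:L b4@11:R]
Beat 5 (R): throw ball6 h=7 -> lands@12:L; in-air after throw: [b2@7:R b1@8:L b3@9:R b5@10:L b4@11:R b6@12:L]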